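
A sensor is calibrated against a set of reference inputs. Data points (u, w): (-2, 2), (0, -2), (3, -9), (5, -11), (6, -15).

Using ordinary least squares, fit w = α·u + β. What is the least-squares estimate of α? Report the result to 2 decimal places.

Forming XᵀX = [[74, 12]; [12, 5]] and Xᵀw = [-176, -35]ᵀ gives XᵀX·[α, β]ᵀ = Xᵀw.
det = 74·5 − 12² = 226.
α = ((-176)·5 − 12·(-35))/226 = -230/113; β = (74·(-35) − 12·(-176))/226 = -239/113.

α = -2.04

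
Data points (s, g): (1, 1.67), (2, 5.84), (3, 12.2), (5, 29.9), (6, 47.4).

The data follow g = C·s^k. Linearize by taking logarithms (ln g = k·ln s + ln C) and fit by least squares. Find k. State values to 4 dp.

Let Y = ln g. Fitting Y = k·ln s + ln C by least squares:
Σln s = 5.1930, Σ(ln s)² = 7.4881, Σln g = 12.0355, Σln s·ln g = 16.3537.
Equations: 7.4881·k + 5.1930·ln C = 16.3537;  5.1930·k + 5·ln C = 12.0355.
Solving (det = 10.4737): k = 1.83973, ln C = 0.49636.

k = 1.8397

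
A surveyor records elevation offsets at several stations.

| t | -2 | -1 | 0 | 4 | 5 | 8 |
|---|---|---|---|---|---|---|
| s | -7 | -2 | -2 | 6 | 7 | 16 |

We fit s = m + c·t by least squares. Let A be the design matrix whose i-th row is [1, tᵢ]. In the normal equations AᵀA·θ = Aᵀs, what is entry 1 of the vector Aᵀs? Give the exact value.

Entry 1 ↔ basis 1, so (Aᵀs)_{1} = Σᵢ sᵢ = (1)·(-7) + (1)·(-2) + (1)·(-2) + (1)·(6) + (1)·(7) + (1)·(16) = 18.

18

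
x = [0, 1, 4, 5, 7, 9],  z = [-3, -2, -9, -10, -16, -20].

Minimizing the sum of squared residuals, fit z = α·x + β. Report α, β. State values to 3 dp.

Normal-equation sums: Σx·x = 172, Σx = 26, Σ1 = 6.
Right-hand side: Σx·z = -380, Σz = -60.
Normal equations: [[172, 26]; [26, 6]]·[α, β]ᵀ = [-380, -60]ᵀ.
Eliminating β: 6·(row 1) − 26·(row 2) gives 356·α = 6·(-380) − 26·(-60) = -720, so α = -180/89.
Then β = ((-60) − 26·(-180/89))/6 = -110/89.

α = -2.022, β = -1.236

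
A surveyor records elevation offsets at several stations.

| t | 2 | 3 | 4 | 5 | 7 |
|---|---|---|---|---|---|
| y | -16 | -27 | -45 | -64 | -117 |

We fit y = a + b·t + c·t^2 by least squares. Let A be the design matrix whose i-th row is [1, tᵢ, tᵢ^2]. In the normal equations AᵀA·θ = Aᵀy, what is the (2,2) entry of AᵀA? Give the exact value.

Row 2 ↔ basis t, column 2 ↔ basis t, so (AᵀA)_{2,2} = Σᵢ (t)·(t) = (2)·(2) + (3)·(3) + (4)·(4) + (5)·(5) + (7)·(7) = 103.

103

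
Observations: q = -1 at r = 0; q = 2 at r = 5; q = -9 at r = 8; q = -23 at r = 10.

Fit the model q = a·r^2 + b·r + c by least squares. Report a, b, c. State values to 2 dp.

From the data, Σr^2·r^2 = 14721, Σr^2·r = 1637, Σr^2 = 189, Σr·r = 189, Σr = 23, Σ1 = 4.
For Mᵀq: Σr^2·q = -2826, Σr·q = -292, Σq = -31.
Normal equations: [[14721, 1637, 189]; [1637, 189, 23]; [189, 23, 4]]·[a, b, c]ᵀ = [-2826, -292, -31]ᵀ.
Row-reducing yields a = -1466/2585, b = 9033/2585, c = -541/517.

a = -0.57, b = 3.49, c = -1.05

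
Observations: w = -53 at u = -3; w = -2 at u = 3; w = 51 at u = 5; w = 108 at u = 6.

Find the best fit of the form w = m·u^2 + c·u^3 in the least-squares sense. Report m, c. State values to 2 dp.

m = -2.96, c = 0.99

Sums needed: Σu^2·u^2 = 2083, Σu^2·u^3 = 10901, Σu^3·u^3 = 63739.
For Xᵀw: Σu^2·w = 4668, Σu^3·w = 31080.
Normal equations: [[2083, 10901]; [10901, 63739]]·[m, c]ᵀ = [4668, 31080]ᵀ.
Determinant 2083·63739 − 10901² = 13936536.
m = (4668·63739 − 10901·31080)/13936536 = -1146373/387126; c = (2083·31080 − 10901·4668)/13936536 = 384827/387126.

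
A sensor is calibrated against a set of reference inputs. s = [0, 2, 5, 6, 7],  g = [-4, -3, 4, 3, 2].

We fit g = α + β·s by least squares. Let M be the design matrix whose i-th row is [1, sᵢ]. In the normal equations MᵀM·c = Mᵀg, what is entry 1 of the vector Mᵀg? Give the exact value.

2

Entry 1 ↔ basis 1, so (Mᵀg)_{1} = Σᵢ gᵢ = (1)·(-4) + (1)·(-3) + (1)·(4) + (1)·(3) + (1)·(2) = 2.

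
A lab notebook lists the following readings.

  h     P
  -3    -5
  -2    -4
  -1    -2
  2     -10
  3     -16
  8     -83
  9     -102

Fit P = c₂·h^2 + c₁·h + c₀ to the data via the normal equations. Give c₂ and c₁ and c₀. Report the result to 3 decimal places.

Setting ∂/∂c₂ … = 0 gives: 10852·c₂ + 1240·c₁ + 172·c₀ = -13821;  1240·c₂ + 172·c₁ + 16·c₀ = -1625;  172·c₂ + 16·c₁ + 7·c₀ = -222.
Inverting the 3×3 Gram matrix, [c₂, c₁, c₀]ᵀ = [-108845/105084, -186539/105084, -8279/3753]ᵀ.

c₂ = -1.036, c₁ = -1.775, c₀ = -2.206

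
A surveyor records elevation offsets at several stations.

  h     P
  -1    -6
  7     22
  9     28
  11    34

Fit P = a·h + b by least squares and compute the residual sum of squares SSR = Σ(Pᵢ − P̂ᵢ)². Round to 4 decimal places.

SSR = 1.1566

Compute the Gram sums: Σh·h = 252, Σh = 26, Σ1 = 4.
For XᵀP: Σh·P = 786, ΣP = 78.
XᵀX·[a, b]ᵀ = XᵀP becomes [[252, 26]; [26, 4]]·[a, b]ᵀ = [786, 78]ᵀ.
Δ = 252·4 − 26² = 332.
a = (786·4 − 26·78)/332 = 279/83; b = (252·78 − 26·786)/332 = -195/83.
Residuals: -24/83, 68/83, 8/83, -52/83; SSR = 96/83.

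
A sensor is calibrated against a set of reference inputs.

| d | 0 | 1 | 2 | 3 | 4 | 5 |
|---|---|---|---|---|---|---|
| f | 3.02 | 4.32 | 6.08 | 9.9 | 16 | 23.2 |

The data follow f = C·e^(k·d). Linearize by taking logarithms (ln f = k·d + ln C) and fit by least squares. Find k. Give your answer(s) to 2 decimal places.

k = 0.42

Let Y = ln f. Fitting Y = k·d + ln C by least squares:
Σd = 15.0000, Σ(d)² = 55.0000, Σln f = 12.5828, Σd·ln f = 38.7620.
Equations: 55.0000·k + 15.0000·ln C = 38.7620;  15.0000·k + 6·ln C = 12.5828.
Δ = 55.0000·6 − (15.0000)² = 105.0000; k = (38.7620·6 − 15.0000·12.5828)/105.0000 = 0.41743, ln C = (55.0000·12.5828 − 15.0000·38.7620)/105.0000 = 1.05356.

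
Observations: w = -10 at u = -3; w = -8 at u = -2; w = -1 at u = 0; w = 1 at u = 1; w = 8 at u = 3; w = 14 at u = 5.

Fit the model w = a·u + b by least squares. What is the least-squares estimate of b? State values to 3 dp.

b = -1.368

Setting ∂/∂a … = 0 gives: 48·a + 4·b = 141;  4·a + 6·b = 4.
(Σu·u = 48, Σu = 4, Σ1 = 6, Σu·w = 141, Σw = 4.)
det = 48·6 − 4² = 272.
a = (141·6 − 4·4)/272 = 415/136; b = (48·4 − 4·141)/272 = -93/68.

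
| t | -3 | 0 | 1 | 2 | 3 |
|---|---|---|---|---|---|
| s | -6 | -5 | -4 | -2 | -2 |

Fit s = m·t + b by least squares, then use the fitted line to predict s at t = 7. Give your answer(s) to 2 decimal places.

ŝ = 0.85

Compute the Gram sums: Σt·t = 23, Σt = 3, Σ1 = 5.
And Σt·s = 4, Σs = -19.
Determinant 23·5 − 3² = 106.
m = (4·5 − 3·(-19))/106 = 77/106; b = (23·(-19) − 3·4)/106 = -449/106.
At t = 7: ŝ = (77/106)·(7) + (-449/106)·(1) = 45/53.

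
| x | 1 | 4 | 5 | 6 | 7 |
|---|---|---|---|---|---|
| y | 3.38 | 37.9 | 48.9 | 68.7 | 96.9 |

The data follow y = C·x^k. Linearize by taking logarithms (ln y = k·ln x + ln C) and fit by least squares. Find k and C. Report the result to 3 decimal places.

With ln yᵢ as the transformed response and ln xᵢ as the regressor:
Σln x = 6.7334, Σ(ln x)² = 11.5091, Σln y = 17.5460, Σln x·ln y = 27.7781.
Equations: 11.5091·k + 6.7334·ln C = 27.7781;  6.7334·k + 5·ln C = 17.5460.
Δ = 11.5091·5 − (6.7334)² = 12.2067; k = (27.7781·5 − 6.7334·17.5460)/12.2067 = 1.69958, ln C = (11.5091·17.5460 − 6.7334·27.7781)/12.2067 = 1.22042, so C = exp(1.22042) = 3.38860.

k = 1.700, C = 3.389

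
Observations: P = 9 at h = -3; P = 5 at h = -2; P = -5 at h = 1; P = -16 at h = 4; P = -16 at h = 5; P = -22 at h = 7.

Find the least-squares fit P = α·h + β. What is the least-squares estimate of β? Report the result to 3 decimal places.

With design matrix X, XᵀX = [[104, 12]; [12, 6]] and XᵀP = [-340, -45]ᵀ.
det = 104·6 − 12² = 480.
α = ((-340)·6 − 12·(-45))/480 = -25/8; β = (104·(-45) − 12·(-340))/480 = -5/4.

β = -1.250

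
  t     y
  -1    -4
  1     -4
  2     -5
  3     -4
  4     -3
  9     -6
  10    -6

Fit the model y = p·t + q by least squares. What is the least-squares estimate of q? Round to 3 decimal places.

The normal equations are: 212·p + 28·q = -148;  28·p + 7·q = -32.
(Σt·t = 212, Σt = 28, Σ1 = 7, Σt·y = -148, Σy = -32.)
det = 212·7 − 28² = 700.
p = ((-148)·7 − 28·(-32))/700 = -1/5; q = (212·(-32) − 28·(-148))/700 = -132/35.

q = -3.771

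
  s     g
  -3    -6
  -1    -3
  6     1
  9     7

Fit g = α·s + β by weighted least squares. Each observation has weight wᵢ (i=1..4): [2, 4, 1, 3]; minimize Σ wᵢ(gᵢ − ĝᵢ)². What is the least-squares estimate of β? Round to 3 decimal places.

β = -2.495

From the data, Σwᵢ·s·s = 301, Σwᵢ·s = 23, Σwᵢ·1 = 10.
Moment sums: Σwᵢ·s·g = 243, Σwᵢ·g = -2.
Normal equations: [[301, 23]; [23, 10]]·[α, β]ᵀ = [243, -2]ᵀ.
det = 301·10 − 23² = 2481.
α = (243·10 − 23·(-2))/2481 = 2476/2481; β = (301·(-2) − 23·243)/2481 = -6191/2481.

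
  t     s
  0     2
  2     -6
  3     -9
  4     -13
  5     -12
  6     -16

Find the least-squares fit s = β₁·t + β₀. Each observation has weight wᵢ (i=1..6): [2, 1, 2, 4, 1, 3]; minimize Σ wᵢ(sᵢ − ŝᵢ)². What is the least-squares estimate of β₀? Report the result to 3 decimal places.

The normal system MᵀWM·[β₁, β₀]ᵀ = MᵀWs is [[219, 47]; [47, 13]]·[β₁, β₀]ᵀ = [-622, -132]ᵀ.
Determinant 219·13 − 47² = 638.
β₁ = ((-622)·13 − 47·(-132))/638 = -941/319; β₀ = (219·(-132) − 47·(-622))/638 = 163/319.

β₀ = 0.511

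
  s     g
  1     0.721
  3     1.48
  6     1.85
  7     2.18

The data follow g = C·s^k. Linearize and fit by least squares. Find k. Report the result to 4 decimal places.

k = 0.5453

Let Y = ln g. Fitting Y = k·ln s + ln C by least squares:
Σln s = 4.8363, Σ(ln s)² = 8.2039, Σln g = 1.4594, Σln s·ln g = 3.0495.
Equations: 8.2039·k + 4.8363·ln C = 3.0495;  4.8363·k + 4·ln C = 1.4594.
Slope k = (n·Σln s·ln g − Σln s·Σln g)/(n·Σ(ln s)² − (Σln s)²) = (4·3.0495 − 4.8363·1.4594)/9.4260 = 0.54526; ln C = (Σln g − k·Σln s)/n = -0.29439.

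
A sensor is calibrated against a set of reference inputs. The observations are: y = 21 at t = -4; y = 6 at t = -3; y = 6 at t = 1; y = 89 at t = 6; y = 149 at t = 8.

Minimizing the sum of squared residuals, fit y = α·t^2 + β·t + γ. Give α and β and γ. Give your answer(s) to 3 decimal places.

With design matrix M, MᵀM = [[5730, 638, 126]; [638, 126, 8]; [126, 8, 5]] and Mᵀy = [13136, 1630, 271]ᵀ.
Inverting the 3×3 Gram matrix, [α, β, γ]ᵀ = [29972/15431, 47543/15431, 4997/15431]ᵀ.

α = 1.942, β = 3.081, γ = 0.324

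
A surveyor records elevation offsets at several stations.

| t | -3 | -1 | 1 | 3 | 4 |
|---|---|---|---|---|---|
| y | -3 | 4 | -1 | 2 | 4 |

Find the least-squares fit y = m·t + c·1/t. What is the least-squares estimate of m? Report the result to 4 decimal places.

m = 1.2414

Forming XᵀX = [[36, 5]; [5, 329/144]] and Xᵀy = [26, -7/3]ᵀ gives XᵀX·[m, c]ᵀ = Xᵀy.
Eliminating c: (329/144)·(row 1) − 5·(row 2) gives (229/4)·m = (329/144)·26 − 5·(-7/3) = 5117/72, so m = 5117/4122.
Then c = ((-7/3) − 5·(5117/4122))/(329/144) = -856/229.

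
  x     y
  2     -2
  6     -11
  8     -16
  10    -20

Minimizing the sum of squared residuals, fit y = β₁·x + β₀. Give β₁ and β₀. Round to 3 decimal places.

β₁ = -2.271, β₀ = 2.514

Sums needed: Σx·x = 204, Σx = 26, Σ1 = 4.
Moment sums: Σx·y = -398, Σy = -49.
Normal equations: [[204, 26]; [26, 4]]·[β₁, β₀]ᵀ = [-398, -49]ᵀ.
Δ = 204·4 − 26² = 140.
β₁ = ((-398)·4 − 26·(-49))/140 = -159/70; β₀ = (204·(-49) − 26·(-398))/140 = 88/35.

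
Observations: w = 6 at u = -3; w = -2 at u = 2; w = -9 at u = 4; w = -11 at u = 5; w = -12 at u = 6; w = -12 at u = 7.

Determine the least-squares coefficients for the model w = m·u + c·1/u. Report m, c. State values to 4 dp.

m = -2.0116, c = 1.7691

With design matrix M, MᵀM = [[139, 6]; [6, 90281/176400]] and Mᵀw = [-269, -1563/140]ᵀ.
Determinant 139·(90281/176400) − 6² = 6198659/176400.
m = ((-269)·(90281/176400) − 6·(-1563/140))/(6198659/176400) = -12469309/6198659; c = (139·(-1563/140) − 6·(-269))/(6198659/176400) = 10965780/6198659.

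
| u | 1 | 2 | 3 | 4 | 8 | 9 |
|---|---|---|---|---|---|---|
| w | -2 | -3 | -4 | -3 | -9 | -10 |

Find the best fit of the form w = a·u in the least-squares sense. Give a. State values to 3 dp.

Sums needed: Σu·u = 175.
And Σu·w = -194.
MᵀM·[a]ᵀ = Mᵀw becomes [[175]]·[a]ᵀ = [-194]ᵀ.
a = (-194)/175 = -1.10857.

a = -1.109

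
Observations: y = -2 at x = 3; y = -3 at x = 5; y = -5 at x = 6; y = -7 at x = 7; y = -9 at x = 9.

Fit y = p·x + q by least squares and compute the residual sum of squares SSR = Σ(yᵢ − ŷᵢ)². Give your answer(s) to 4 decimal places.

Entries of AᵀA: Σx·x = 200, Σx = 30, Σ1 = 5.
Moment sums: Σx·y = -181, Σy = -26.
AᵀA·[p, q]ᵀ = Aᵀy becomes [[200, 30]; [30, 5]]·[p, q]ᵀ = [-181, -26]ᵀ.
det = 200·5 − 30² = 100.
p = ((-181)·5 − 30·(-26))/100 = -5/4; q = (200·(-26) − 30·(-181))/100 = 23/10.
Residuals: -11/20, 19/20, 1/5, -11/20, -1/20; SSR = 31/20.

SSR = 1.5500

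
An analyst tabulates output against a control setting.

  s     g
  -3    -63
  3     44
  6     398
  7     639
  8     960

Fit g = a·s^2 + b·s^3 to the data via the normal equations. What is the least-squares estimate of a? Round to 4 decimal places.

The normal system MᵀM·[a, b]ᵀ = Mᵀg is [[7955, 57351]; [57351, 427907]]·[a, b]ᵀ = [106908, 799554]ᵀ.
Eliminating b: 427907·(row 1) − 57351·(row 2) gives 114862984·a = 427907·106908 − 57351·799554 = -108539898, so a = -54269949/57431492.
Then b = (799554 − 57351·(-54269949/57431492))/427907 = 114585681/57431492.

a = -0.9450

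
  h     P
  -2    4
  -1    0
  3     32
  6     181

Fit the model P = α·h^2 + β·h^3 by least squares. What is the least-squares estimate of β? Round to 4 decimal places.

Compute the Gram sums: Σh^2·h^2 = 1394, Σh^2·h^3 = 7986, Σh^3·h^3 = 47450.
Right-hand side: Σh^2·P = 6820, Σh^3·P = 39928.
Normal equations: [[1394, 7986]; [7986, 47450]]·[α, β]ᵀ = [6820, 39928]ᵀ.
Eliminating β: 47450·(row 1) − 7986·(row 2) gives 2369104·α = 47450·6820 − 7986·39928 = 4743992, so α = 592999/296138.
Then β = (39928 − 7986·(592999/296138))/47450 = 149389/296138.

β = 0.5045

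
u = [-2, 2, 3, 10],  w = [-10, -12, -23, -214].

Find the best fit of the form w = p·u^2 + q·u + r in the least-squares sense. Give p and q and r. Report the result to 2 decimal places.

p = -2.06, q = -0.53, r = -2.80

The normal system MᵀM·[p, q, r]ᵀ = Mᵀw is [[10113, 1027, 117]; [1027, 117, 13]; [117, 13, 4]]·[p, q, r]ᵀ = [-21695, -2213, -259]ᵀ.
Solving the 3×3 system (Gaussian elimination) gives p = -6483/3148, q = -21533/40924, r = -4411/1574.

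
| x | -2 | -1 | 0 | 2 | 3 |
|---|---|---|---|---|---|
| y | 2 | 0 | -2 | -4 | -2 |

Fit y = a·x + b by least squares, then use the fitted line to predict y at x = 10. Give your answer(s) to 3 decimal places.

With design matrix M, MᵀM = [[18, 2]; [2, 5]] and Mᵀy = [-18, -6]ᵀ.
Determinant 18·5 − 2² = 86.
a = ((-18)·5 − 2·(-6))/86 = -39/43; b = (18·(-6) − 2·(-18))/86 = -36/43.
At x = 10: ŷ = (-39/43)·(10) + (-36/43)·(1) = -426/43.

ŷ = -9.907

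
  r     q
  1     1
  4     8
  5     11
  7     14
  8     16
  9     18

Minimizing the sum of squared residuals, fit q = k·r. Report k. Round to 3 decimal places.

Setting ∂/∂k … = 0 gives: 236·k = 476.
Hence k = 476 / 236 ≈ 2.01695.

k = 2.017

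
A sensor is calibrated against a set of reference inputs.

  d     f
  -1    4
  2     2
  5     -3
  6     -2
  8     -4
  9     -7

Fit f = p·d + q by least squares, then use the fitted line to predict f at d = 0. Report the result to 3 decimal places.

The normal system XᵀX·[p, q]ᵀ = Xᵀf is [[211, 29]; [29, 6]]·[p, q]ᵀ = [-122, -10]ᵀ.
Determinant 211·6 − 29² = 425.
p = ((-122)·6 − 29·(-10))/425 = -26/25; q = (211·(-10) − 29·(-122))/425 = 84/25.
At d = 0: f̂ = (-26/25)·(0) + (84/25)·(1) = 84/25.

f̂ = 3.360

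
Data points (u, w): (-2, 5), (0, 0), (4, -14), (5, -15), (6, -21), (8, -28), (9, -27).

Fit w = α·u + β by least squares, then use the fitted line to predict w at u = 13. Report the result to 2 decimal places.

Compute the Gram sums: Σu·u = 226, Σu = 30, Σ1 = 7.
Right-hand side: Σu·w = -734, Σw = -100.
AᵀA·[α, β]ᵀ = Aᵀw becomes [[226, 30]; [30, 7]]·[α, β]ᵀ = [-734, -100]ᵀ.
Δ = 226·7 − 30² = 682.
α = ((-734)·7 − 30·(-100))/682 = -1069/341; β = (226·(-100) − 30·(-734))/682 = -290/341.
At u = 13: ŵ = (-1069/341)·(13) + (-290/341)·(1) = -14187/341.

ŵ = -41.60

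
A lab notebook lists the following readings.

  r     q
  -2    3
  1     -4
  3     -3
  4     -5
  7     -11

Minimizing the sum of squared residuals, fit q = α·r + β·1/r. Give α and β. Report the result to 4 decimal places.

α = -1.3572, β = -1.7557

Entries of AᵀA: Σr·r = 79, Σr·1/r = 5, Σ1/r·1/r = 10189/7056.
Right-hand side: Σr·q = -116, Σ1/r·q = -261/28.
AᵀA·[α, β]ᵀ = Aᵀq becomes [[79, 5]; [5, 10189/7056]]·[α, β]ᵀ = [-116, -261/28]ᵀ.
Determinant 79·(10189/7056) − 5² = 628531/7056.
α = ((-116)·(10189/7056) − 5·(-261/28))/(628531/7056) = -853064/628531; β = (79·(-261/28) − 5·(-116))/(628531/7056) = -1103508/628531.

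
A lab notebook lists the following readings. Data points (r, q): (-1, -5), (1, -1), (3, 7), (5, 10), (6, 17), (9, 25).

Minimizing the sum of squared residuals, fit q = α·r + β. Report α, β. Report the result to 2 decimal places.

Sums needed: Σr·r = 153, Σr = 23, Σ1 = 6.
Moment sums: Σr·q = 402, Σq = 53.
So XᵀX·[α, β]ᵀ = Xᵀq: [[153, 23]; [23, 6]]·[α, β]ᵀ = [402, 53]ᵀ.
Eliminating β: 6·(row 1) − 23·(row 2) gives 389·α = 6·402 − 23·53 = 1193, so α = 1193/389.
Then β = (53 − 23·(1193/389))/6 = -1137/389.

α = 3.07, β = -2.92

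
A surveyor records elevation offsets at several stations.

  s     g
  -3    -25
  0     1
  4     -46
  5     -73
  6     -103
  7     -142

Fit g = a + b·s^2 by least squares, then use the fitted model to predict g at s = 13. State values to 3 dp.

ĝ = -491.292

From the data, Σ1 = 6, Σs^2 = 135, Σs^2·s^2 = 4659.
And Σg = -388, Σs^2·g = -13452.
MᵀM·[a, b]ᵀ = Mᵀg becomes [[6, 135]; [135, 4659]]·[a, b]ᵀ = [-388, -13452]ᵀ.
Eliminating b: 4659·(row 1) − 135·(row 2) gives 9729·a = 4659·(-388) − 135·(-13452) = 8328, so a = 2776/3243.
Then b = ((-13452) − 135·(2776/3243))/4659 = -3148/1081.
At s = 13: ĝ = (2776/3243)·(1) + (-3148/1081)·(169) = -1593260/3243.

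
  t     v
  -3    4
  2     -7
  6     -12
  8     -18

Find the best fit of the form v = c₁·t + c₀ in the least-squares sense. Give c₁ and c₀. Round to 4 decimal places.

c₁ = -1.9046, c₀ = -2.0601

Sums needed: Σt·t = 113, Σt = 13, Σ1 = 4.
Right-hand side: Σt·v = -242, Σv = -33.
Normal equations: [[113, 13]; [13, 4]]·[c₁, c₀]ᵀ = [-242, -33]ᵀ.
det = 113·4 − 13² = 283.
c₁ = ((-242)·4 − 13·(-33))/283 = -539/283; c₀ = (113·(-33) − 13·(-242))/283 = -583/283.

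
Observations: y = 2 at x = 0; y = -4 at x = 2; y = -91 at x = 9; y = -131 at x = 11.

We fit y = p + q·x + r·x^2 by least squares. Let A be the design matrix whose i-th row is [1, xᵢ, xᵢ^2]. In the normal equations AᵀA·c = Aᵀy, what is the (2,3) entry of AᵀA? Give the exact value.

Row 2 ↔ basis x, column 3 ↔ basis x^2, so (AᵀA)_{2,3} = Σᵢ (x)·(x^2) = (0)·(0) + (2)·(4) + (9)·(81) + (11)·(121) = 2068.

2068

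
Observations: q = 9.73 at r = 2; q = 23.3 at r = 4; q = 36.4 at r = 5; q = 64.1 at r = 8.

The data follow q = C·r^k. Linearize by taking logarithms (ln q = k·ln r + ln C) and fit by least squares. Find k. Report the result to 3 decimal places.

k = 1.376

With ln qᵢ as the transformed response and ln rᵢ as the regressor:
Σln r = 5.7683, Σ(ln r)² = 9.3166, Σln q = 13.1787, Σln r·ln q = 20.3784.
Equations: 9.3166·k + 5.7683·ln C = 20.3784;  5.7683·k + 4·ln C = 13.1787.
Solving (det = 3.9930): k = 1.37607, ln C = 1.31027.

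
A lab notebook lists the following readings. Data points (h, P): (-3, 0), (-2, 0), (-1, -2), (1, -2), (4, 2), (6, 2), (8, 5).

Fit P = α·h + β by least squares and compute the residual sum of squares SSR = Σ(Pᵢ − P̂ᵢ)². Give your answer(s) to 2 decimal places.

SSR = 13.36

Sums needed: Σh·h = 131, Σh = 13, Σ1 = 7.
Right-hand side: Σh·P = 60, ΣP = 5.
Eliminating β: 7·(row 1) − 13·(row 2) gives 748·α = 7·60 − 13·5 = 355, so α = 355/748.
Then β = (5 − 13·(355/748))/7 = -125/748.
Residuals: 35/22, 835/748, -254/187, -863/374, 201/748, -509/748, 1025/748; SSR = 9993/748.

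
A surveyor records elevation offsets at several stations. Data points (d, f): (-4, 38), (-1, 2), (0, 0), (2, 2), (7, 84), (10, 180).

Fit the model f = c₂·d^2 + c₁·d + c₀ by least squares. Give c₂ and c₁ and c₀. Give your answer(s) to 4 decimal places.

Compute the Gram sums: Σd^2·d^2 = 12674, Σd^2·d = 1286, Σd^2 = 170, Σd·d = 170, Σd = 14, Σ1 = 6.
Right-hand side: Σd^2·f = 22734, Σd·f = 2238, Σf = 306.
Normal equations: [[12674, 1286, 170]; [1286, 170, 14]; [170, 14, 6]]·[c₂, c₁, c₀]ᵀ = [22734, 2238, 306]ᵀ.
Inverting the 3×3 Gram matrix, [c₂, c₁, c₀]ᵀ = [36007/18010, -33313/18010, -11979/9005]ᵀ.

c₂ = 1.9993, c₁ = -1.8497, c₀ = -1.3303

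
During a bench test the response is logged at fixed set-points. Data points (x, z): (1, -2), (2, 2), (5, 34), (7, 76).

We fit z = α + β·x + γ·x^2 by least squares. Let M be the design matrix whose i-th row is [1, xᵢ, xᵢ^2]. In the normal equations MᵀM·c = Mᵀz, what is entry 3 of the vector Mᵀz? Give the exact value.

Entry 3 ↔ basis x^2, so (Mᵀz)_{3} = Σᵢ (x^2)·zᵢ = (1)·(-2) + (4)·(2) + (25)·(34) + (49)·(76) = 4580.

4580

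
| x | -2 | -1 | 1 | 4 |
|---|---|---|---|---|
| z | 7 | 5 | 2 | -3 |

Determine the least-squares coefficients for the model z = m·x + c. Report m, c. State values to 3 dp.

m = -1.643, c = 3.571

The normal equations are: 22·m + 2·c = -29;  2·m + 4·c = 11.
(Σx·x = 22, Σx = 2, Σ1 = 4, Σx·z = -29, Σz = 11.)
Δ = 22·4 − 2² = 84.
m = ((-29)·4 − 2·11)/84 = -23/14; c = (22·11 − 2·(-29))/84 = 25/7.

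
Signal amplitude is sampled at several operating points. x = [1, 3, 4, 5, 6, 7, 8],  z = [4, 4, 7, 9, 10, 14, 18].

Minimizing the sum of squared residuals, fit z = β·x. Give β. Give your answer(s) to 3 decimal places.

AᵀA·[β]ᵀ = Aᵀz reads: 200·β = 391.
(Σx·x = 200, Σx·z = 391.)
Hence β = 391 / 200 ≈ 1.955.

β = 1.955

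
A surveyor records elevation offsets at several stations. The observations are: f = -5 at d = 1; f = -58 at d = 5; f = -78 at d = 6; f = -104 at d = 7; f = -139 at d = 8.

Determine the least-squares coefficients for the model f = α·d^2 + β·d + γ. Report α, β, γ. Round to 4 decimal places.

With design matrix A, AᵀA = [[8419, 1197, 175]; [1197, 175, 27]; [175, 27, 5]] and Aᵀf = [-18255, -2603, -384]ᵀ.
Row-reducing yields α = -17973/8702, β = -2659/8702, γ = -12450/4351.

α = -2.0654, β = -0.3056, γ = -2.8614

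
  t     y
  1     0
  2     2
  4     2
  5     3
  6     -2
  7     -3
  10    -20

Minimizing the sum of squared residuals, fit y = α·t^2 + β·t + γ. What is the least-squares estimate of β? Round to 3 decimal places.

β = 3.577

With design matrix X, XᵀX = [[14595, 1757, 231]; [1757, 231, 35]; [231, 35, 7]] and Xᵀy = [-2104, -206, -18]ᵀ.
Inverting the 3×3 Gram matrix, [α, β, γ]ᵀ = [-526/1001, 3581/1001, -3121/1001]ᵀ.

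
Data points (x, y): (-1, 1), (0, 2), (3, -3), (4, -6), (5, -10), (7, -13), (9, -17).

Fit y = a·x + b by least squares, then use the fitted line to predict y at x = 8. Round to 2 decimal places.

ŷ = -14.69

Sums needed: Σx·x = 181, Σx = 27, Σ1 = 7.
Moment sums: Σx·y = -328, Σy = -46.
Eliminating b: 7·(row 1) − 27·(row 2) gives 538·a = 7·(-328) − 27·(-46) = -1054, so a = -527/269.
Then b = ((-46) − 27·(-527/269))/7 = 265/269.
At x = 8: ŷ = (-527/269)·(8) + (265/269)·(1) = -3951/269.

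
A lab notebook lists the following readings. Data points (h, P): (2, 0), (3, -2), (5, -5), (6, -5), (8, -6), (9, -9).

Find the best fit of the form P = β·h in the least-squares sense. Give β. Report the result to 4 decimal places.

XᵀX·[β]ᵀ = XᵀP reads: 219·β = -190.
(Σh·h = 219, Σh·P = -190.)
β = (-190)/219 = -0.86758.

β = -0.8676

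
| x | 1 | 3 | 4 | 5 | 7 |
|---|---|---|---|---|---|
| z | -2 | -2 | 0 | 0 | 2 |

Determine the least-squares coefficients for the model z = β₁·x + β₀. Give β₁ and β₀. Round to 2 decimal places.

β₁ = 0.70, β₀ = -3.20

The normal system MᵀM·[β₁, β₀]ᵀ = Mᵀz is [[100, 20]; [20, 5]]·[β₁, β₀]ᵀ = [6, -2]ᵀ.
Δ = 100·5 − 20² = 100.
β₁ = (6·5 − 20·(-2))/100 = 7/10; β₀ = (100·(-2) − 20·6)/100 = -16/5.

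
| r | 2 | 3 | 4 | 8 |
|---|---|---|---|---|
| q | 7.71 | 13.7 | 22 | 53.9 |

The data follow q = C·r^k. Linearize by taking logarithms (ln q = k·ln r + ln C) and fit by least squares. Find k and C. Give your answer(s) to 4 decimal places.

Taking logs, ln q = k·ln r + ln C, so regress ln q on ln r.
Σln r = 5.2575, Σ(ln r)² = 7.9333, Σln q = 11.7381, Σln r·ln q = 16.8674.
Equations: 7.9333·k + 5.2575·ln C = 16.8674;  5.2575·k + 4·ln C = 11.7381.
Solving (det = 4.0919): k = 1.40681, ln C = 1.08545, so C = exp(1.08545) = 2.96076.

k = 1.4068, C = 2.9608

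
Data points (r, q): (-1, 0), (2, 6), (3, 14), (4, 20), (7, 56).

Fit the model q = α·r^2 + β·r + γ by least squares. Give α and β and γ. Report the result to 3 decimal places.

α = 0.952, β = 1.289, γ = 0.294

Setting ∂/∂α … = 0 gives: 2755·α + 441·β + 79·γ = 3214;  441·α + 79·β + 15·γ = 526;  79·α + 15·β + 5·γ = 96.
Row-reducing yields α = 673/707, β = 911/707, γ = 208/707.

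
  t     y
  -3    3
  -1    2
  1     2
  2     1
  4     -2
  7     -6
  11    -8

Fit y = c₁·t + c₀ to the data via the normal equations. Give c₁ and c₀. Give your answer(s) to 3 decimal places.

c₁ = -0.877, c₀ = 1.488

Compute the Gram sums: Σt·t = 201, Σt = 21, Σ1 = 7.
For Xᵀy: Σt·y = -145, Σy = -8.
Normal equations: [[201, 21]; [21, 7]]·[c₁, c₀]ᵀ = [-145, -8]ᵀ.
Eliminating c₀: 7·(row 1) − 21·(row 2) gives 966·c₁ = 7·(-145) − 21·(-8) = -847, so c₁ = -121/138.
Then c₀ = ((-8) − 21·(-121/138))/7 = 479/322.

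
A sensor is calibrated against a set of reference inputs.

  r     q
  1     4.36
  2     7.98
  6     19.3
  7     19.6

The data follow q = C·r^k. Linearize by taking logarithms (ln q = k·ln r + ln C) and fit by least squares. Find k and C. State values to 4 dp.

k = 0.7889, C = 4.4702

Let Y = ln q. Fitting Y = k·ln r + ln C by least squares:
AᵀA = [[7.4774, 4.4308]; [4.4308, 4]], rhs = [12.5335, 9.4850]ᵀ  (here Σln r = 4.4308, Σ(ln r)² = 7.4774, Σln q = 9.4850, Σln r·ln q = 12.5335).
Slope k = (n·Σln r·ln q − Σln r·Σln q)/(n·Σ(ln r)² − (Σln r)²) = (4·12.5335 − 4.4308·9.4850)/10.2775 = 0.78887; ln C = (Σln q − k·Σln r)/n = 1.49743, so C = exp(1.49743) = 4.47018.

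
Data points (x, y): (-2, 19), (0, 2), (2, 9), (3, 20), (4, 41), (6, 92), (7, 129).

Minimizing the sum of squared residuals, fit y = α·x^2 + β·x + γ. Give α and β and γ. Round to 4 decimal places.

Entries of AᵀA: Σx^2·x^2 = 4066, Σx^2·x = 650, Σx^2 = 118, Σx·x = 118, Σx = 20, Σ1 = 7.
For Aᵀy: Σx^2·y = 10581, Σx·y = 1659, Σy = 312.
Row-reducing yields α = 2713/924, β = -2293/924, γ = 13/6.

α = 2.9361, β = -2.4816, γ = 2.1667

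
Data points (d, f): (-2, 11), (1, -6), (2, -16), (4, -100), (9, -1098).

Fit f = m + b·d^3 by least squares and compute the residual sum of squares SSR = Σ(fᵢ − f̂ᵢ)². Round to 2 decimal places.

SSR = 7.48

Setting ∂/∂m … = 0 gives: 5·m + 794·b = -1209;  794·m + 535666·b = -807064.
Δ = 5·535666 − 794² = 2047894.
m = ((-1209)·535666 − 794·(-807064))/2047894 = -3405689/1023947; b = (5·(-807064) − 794·(-1209))/2047894 = -1537687/1023947.
Residuals: 2367610/1023947, -1200306/1023947, -675967/1023947, -577043/1023947, 85706/1023947; SSR = 7660130/1023947.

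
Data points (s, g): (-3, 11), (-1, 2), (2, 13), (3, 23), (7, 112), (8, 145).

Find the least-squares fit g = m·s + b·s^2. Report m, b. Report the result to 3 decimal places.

m = 2.052, b = 2.001

Forming AᵀA = [[136, 862]; [862, 6676]] and Aᵀg = [2004, 15128]ᵀ gives AᵀA·[m, b]ᵀ = Aᵀg.
Δ = 136·6676 − 862² = 164892.
m = (2004·6676 − 862·15128)/164892 = 84592/41223; b = (136·15128 − 862·2004)/164892 = 82490/41223.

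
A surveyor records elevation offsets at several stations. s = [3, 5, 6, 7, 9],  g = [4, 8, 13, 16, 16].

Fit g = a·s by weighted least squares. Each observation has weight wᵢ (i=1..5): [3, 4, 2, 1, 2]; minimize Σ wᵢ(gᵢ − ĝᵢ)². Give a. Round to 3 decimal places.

Forming XᵀWX = [[410]] and XᵀWg = [752]ᵀ gives XᵀWX·[a]ᵀ = XᵀWg.
a = 752/410 = 1.83415.

a = 1.834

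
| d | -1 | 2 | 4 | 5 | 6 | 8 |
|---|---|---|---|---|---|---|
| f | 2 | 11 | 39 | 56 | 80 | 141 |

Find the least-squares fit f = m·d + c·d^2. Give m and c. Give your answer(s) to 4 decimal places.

m = 1.0932, c = 2.0610

Forming XᵀX = [[146, 924]; [924, 6290]] and Xᵀf = [2064, 13974]ᵀ gives XᵀX·[m, c]ᵀ = Xᵀf.
Determinant 146·6290 − 924² = 64564.
m = (2064·6290 − 924·13974)/64564 = 17646/16141; c = (146·13974 − 924·2064)/64564 = 33267/16141.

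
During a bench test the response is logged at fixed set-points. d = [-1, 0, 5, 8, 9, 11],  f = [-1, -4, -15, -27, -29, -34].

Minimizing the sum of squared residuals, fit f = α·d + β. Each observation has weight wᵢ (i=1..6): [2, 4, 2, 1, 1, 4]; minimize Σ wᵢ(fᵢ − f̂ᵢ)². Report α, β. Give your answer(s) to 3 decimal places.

α = -2.752, β = -3.581

Forming XᵀWX = [[681, 69]; [69, 14]] and XᵀWf = [-2121, -240]ᵀ gives XᵀWX·[α, β]ᵀ = XᵀWf.
Δ = 681·14 − 69² = 4773.
α = ((-2121)·14 − 69·(-240))/4773 = -4378/1591; β = (681·(-240) − 69·(-2121))/4773 = -5697/1591.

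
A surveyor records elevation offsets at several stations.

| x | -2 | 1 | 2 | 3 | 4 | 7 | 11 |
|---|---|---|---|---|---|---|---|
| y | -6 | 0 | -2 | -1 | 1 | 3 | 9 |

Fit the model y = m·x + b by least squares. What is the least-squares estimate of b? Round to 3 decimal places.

Setting ∂/∂m … = 0 gives: 204·m + 26·b = 129;  26·m + 7·b = 4.
Δ = 204·7 − 26² = 752.
m = (129·7 − 26·4)/752 = 17/16; b = (204·4 − 26·129)/752 = -27/8.

b = -3.375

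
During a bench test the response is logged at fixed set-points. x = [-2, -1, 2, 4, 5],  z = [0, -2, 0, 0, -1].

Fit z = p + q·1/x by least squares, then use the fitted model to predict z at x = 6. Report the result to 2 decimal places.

ẑ = -0.34

Sums needed: Σ1 = 5, Σ1/x = -11/20, Σ1/x·1/x = 641/400.
And Σz = -3, Σ1/x·z = 9/5.
Normal equations: [[5, -11/20]; [-11/20, 641/400]]·[p, q]ᵀ = [-3, 9/5]ᵀ.
Determinant 5·(641/400) − (-11/20)² = 771/100.
p = ((-3)·(641/400) − (-11/20)·(9/5))/(771/100) = -509/1028; q = (5·(9/5) − (-11/20)·(-3))/(771/100) = 245/257.
At x = 6: ẑ = (-509/1028)·(1) + (245/257)·(1/6) = -1037/3084.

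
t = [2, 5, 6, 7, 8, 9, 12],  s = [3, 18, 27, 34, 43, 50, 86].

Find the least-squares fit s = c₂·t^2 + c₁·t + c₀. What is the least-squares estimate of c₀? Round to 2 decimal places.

MᵀM·[c₂, c₁, c₀]ᵀ = Mᵀs reads: 35731·c₂ + 3661·c₁ + 403·c₀ = 22286;  3661·c₂ + 403·c₁ + 49·c₀ = 2322;  403·c₂ + 49·c₁ + 7·c₀ = 261.
Row-reducing yields c₂ = 2309/5388, c₁ = 12125/5388, c₀ = -4228/1347.

c₀ = -3.14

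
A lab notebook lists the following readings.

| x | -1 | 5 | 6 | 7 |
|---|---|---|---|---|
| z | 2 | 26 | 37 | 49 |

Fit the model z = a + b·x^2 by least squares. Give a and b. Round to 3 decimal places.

a = 1.225, b = 0.983

Entries of MᵀM: Σ1 = 4, Σx^2 = 111, Σx^2·x^2 = 4323.
Right-hand side: Σz = 114, Σx^2·z = 4385.
So MᵀM·[a, b]ᵀ = Mᵀz: [[4, 111]; [111, 4323]]·[a, b]ᵀ = [114, 4385]ᵀ.
Δ = 4·4323 − 111² = 4971.
a = (114·4323 − 111·4385)/4971 = 2029/1657; b = (4·4385 − 111·114)/4971 = 4886/4971.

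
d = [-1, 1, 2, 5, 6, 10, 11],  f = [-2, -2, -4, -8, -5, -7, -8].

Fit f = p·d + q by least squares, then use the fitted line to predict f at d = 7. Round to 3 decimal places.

f̂ = -6.209

With design matrix X, XᵀX = [[288, 34]; [34, 7]] and Xᵀf = [-236, -36]ᵀ.
det = 288·7 − 34² = 860.
p = ((-236)·7 − 34·(-36))/860 = -107/215; q = (288·(-36) − 34·(-236))/860 = -586/215.
At d = 7: f̂ = (-107/215)·(7) + (-586/215)·(1) = -267/43.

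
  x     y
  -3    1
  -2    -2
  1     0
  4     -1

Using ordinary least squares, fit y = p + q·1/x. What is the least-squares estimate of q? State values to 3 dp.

q = 0.453

The normal equations are: 4·p + (5/12)·q = -2;  (5/12)·p + (205/144)·q = 5/12.
(Σ1 = 4, Σ1/x = 5/12, Σ1/x·1/x = 205/144, Σy = -2, Σ1/x·y = 5/12.)
Eliminating q: (205/144)·(row 1) − (5/12)·(row 2) gives (265/48)·p = (205/144)·(-2) − (5/12)·(5/12) = -145/48, so p = -29/53.
Then q = ((5/12) − (5/12)·(-29/53))/(205/144) = 24/53.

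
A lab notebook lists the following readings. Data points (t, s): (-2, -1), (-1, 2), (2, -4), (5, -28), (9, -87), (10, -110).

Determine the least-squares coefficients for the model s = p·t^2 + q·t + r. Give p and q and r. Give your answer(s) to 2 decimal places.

Compute the Gram sums: Σt^2·t^2 = 17219, Σt^2·t = 1853, Σt^2 = 215, Σt·t = 215, Σt = 23, Σ1 = 6.
For Xᵀs: Σt^2·s = -18765, Σt·s = -2031, Σs = -228.
Normal equations: [[17219, 1853, 215]; [1853, 215, 23]; [215, 23, 6]]·[p, q, r]ᵀ = [-18765, -2031, -228]ᵀ.
Row-reducing yields p = -153439/148300, q = -108173/148300, r = 138747/74150.

p = -1.03, q = -0.73, r = 1.87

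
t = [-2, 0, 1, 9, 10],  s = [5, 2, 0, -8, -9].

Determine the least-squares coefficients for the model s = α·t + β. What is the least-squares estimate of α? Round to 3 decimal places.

α = -1.122

Normal-equation sums: Σt·t = 186, Σt = 18, Σ1 = 5.
Right-hand side: Σt·s = -172, Σs = -10.
MᵀM·[α, β]ᵀ = Mᵀs becomes [[186, 18]; [18, 5]]·[α, β]ᵀ = [-172, -10]ᵀ.
Δ = 186·5 − 18² = 606.
α = ((-172)·5 − 18·(-10))/606 = -340/303; β = (186·(-10) − 18·(-172))/606 = 206/101.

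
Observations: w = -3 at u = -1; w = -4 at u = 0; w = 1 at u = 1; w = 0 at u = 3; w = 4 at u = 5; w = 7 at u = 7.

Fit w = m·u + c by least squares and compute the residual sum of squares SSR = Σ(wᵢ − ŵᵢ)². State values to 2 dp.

SSR = 9.78

Setting ∂/∂m … = 0 gives: 85·m + 15·c = 73;  15·m + 6·c = 5.
(Σu·u = 85, Σu = 15, Σ1 = 6, Σu·w = 73, Σw = 5.)
Eliminating c: 6·(row 1) − 15·(row 2) gives 285·m = 6·73 − 15·5 = 363, so m = 121/95.
Then c = (5 − 15·(121/95))/6 = -134/57.
Residuals: 178/285, -94/57, 592/285, -419/285, -1/57, 124/285; SSR = 2786/285.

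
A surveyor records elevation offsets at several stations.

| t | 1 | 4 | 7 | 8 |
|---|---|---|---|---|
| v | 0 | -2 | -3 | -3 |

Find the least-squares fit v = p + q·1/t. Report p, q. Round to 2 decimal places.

With design matrix A, AᵀA = [[4, 85/56]; [85/56, 3445/3136]] and Aᵀv = [-8, -73/56]ᵀ.
Eliminating q: (3445/3136)·(row 1) − (85/56)·(row 2) gives (6555/3136)·p = (3445/3136)·(-8) − (85/56)·(-73/56) = -21355/3136, so p = -4271/1311.
Then q = ((-73/56) − (85/56)·(-4271/1311))/(3445/3136) = 21728/6555.

p = -3.26, q = 3.31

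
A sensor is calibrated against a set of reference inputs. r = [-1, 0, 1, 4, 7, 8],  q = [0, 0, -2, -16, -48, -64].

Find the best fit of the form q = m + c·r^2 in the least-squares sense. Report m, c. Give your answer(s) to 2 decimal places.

From the data, Σ1 = 6, Σr^2 = 131, Σr^2·r^2 = 6755.
Right-hand side: Σq = -130, Σr^2·q = -6706.
XᵀX·[m, c]ᵀ = Xᵀq becomes [[6, 131]; [131, 6755]]·[m, c]ᵀ = [-130, -6706]ᵀ.
Eliminating c: 6755·(row 1) − 131·(row 2) gives 23369·m = 6755·(-130) − 131·(-6706) = 336, so m = 336/23369.
Then c = ((-6706) − 131·(336/23369))/6755 = -23206/23369.

m = 0.01, c = -0.99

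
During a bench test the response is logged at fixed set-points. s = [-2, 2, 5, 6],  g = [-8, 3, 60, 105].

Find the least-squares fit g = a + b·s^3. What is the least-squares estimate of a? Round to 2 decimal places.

The normal system XᵀX·[a, b]ᵀ = Xᵀg is [[4, 341]; [341, 62409]]·[a, b]ᵀ = [160, 30268]ᵀ.
Determinant 4·62409 − 341² = 133355.
a = (160·62409 − 341·30268)/133355 = -335948/133355; b = (4·30268 − 341·160)/133355 = 66512/133355.

a = -2.52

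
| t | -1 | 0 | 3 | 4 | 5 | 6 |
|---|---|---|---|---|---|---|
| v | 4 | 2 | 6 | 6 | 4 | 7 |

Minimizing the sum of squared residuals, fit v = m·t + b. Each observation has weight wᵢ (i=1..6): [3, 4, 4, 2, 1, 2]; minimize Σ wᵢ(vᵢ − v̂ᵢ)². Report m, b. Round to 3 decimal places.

m = 0.572, b = 3.410

With design matrix A, AᵀWA = [[168, 34]; [34, 16]] and AᵀWv = [212, 74]ᵀ.
Δ = 168·16 − 34² = 1532.
m = (212·16 − 34·74)/1532 = 219/383; b = (168·74 − 34·212)/1532 = 1306/383.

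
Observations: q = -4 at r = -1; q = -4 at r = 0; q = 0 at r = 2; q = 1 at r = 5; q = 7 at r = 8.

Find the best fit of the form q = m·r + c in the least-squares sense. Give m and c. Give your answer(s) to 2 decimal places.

m = 1.19, c = -3.32

Compute the Gram sums: Σr·r = 94, Σr = 14, Σ1 = 5.
For Aᵀq: Σr·q = 65, Σq = 0.
Normal equations: [[94, 14]; [14, 5]]·[m, c]ᵀ = [65, 0]ᵀ.
Δ = 94·5 − 14² = 274.
m = (65·5 − 14·0)/274 = 325/274; c = (94·0 − 14·65)/274 = -455/137.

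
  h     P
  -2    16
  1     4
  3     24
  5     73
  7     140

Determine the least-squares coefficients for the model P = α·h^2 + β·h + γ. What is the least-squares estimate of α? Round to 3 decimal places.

Sums needed: Σh^2·h^2 = 3124, Σh^2·h = 488, Σh^2 = 88, Σh·h = 88, Σh = 14, Σ1 = 5.
Moment sums: Σh^2·P = 8969, Σh·P = 1389, ΣP = 257.
Normal equations: [[3124, 488, 88]; [488, 88, 14]; [88, 14, 5]]·[α, β, γ]ᵀ = [8969, 1389, 257]ᵀ.
Row-reducing yields α = 69035/23124, β = -24583/23124, γ = 7065/3854.

α = 2.985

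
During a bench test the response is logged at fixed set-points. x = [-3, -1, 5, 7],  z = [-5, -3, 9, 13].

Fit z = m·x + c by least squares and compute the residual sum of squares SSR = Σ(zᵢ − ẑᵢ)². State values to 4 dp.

SSR = 1.5294

The normal equations are: 84·m + 8·c = 154;  8·m + 4·c = 14.
Eliminating c: 4·(row 1) − 8·(row 2) gives 272·m = 4·154 − 8·14 = 504, so m = 63/34.
Then c = (14 − 8·(63/34))/4 = -7/34.
Residuals: 13/17, -16/17, -1/17, 4/17; SSR = 26/17.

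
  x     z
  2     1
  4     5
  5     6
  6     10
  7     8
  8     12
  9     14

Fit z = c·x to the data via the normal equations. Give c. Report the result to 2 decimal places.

c = 1.42

Setting ∂/∂c … = 0 gives: 275·c = 390.
(Σx·x = 275, Σx·z = 390.)
Hence c = 390 / 275 ≈ 1.41818.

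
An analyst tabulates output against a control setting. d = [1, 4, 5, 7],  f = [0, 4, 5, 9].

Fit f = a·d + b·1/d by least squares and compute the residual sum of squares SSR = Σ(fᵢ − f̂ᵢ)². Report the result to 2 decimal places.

Setting ∂/∂a … = 0 gives: 91·a + 4·b = 104;  4·a + (22009/19600)·b = 23/7.
(Σd·d = 91, Σd·1/d = 4, Σ1/d·1/d = 22009/19600, Σd·f = 104, Σ1/d·f = 23/7.)
Determinant 91·(22009/19600) − 4² = 241317/2800.
a = (104·(22009/19600) − 4·(23/7))/(241317/2800) = 225704/187691; b = (91·(23/7) − 4·104)/(241317/2800) = -36400/26813.
Residuals: 29096/187691, -88352/187691, -139105/187691, 20813/26813; SSR = 262286/187691.

SSR = 1.40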